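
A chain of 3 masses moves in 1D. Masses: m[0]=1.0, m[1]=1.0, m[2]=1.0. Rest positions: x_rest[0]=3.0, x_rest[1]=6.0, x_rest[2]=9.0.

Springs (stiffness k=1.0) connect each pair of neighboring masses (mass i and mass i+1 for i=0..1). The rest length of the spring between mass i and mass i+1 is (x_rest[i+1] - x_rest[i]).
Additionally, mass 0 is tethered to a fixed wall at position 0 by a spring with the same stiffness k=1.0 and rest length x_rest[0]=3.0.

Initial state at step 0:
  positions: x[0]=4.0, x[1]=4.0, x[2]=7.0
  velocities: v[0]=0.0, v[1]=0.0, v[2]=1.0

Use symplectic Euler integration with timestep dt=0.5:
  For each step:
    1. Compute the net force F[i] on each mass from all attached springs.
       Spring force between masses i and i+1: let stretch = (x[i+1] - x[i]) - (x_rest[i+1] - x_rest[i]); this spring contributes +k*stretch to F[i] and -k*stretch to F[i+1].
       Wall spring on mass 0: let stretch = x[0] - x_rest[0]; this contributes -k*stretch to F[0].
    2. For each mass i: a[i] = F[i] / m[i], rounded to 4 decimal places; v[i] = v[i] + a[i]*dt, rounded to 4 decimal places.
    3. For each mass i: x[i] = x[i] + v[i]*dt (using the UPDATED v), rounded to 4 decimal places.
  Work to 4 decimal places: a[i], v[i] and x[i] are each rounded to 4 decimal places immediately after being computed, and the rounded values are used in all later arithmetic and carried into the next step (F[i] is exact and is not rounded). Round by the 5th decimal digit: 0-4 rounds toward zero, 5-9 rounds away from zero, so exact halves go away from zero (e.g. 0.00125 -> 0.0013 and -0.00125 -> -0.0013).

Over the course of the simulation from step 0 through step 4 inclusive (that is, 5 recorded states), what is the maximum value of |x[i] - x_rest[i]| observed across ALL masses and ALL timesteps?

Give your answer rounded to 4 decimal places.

Answer: 2.0312

Derivation:
Step 0: x=[4.0000 4.0000 7.0000] v=[0.0000 0.0000 1.0000]
Step 1: x=[3.0000 4.7500 7.5000] v=[-2.0000 1.5000 1.0000]
Step 2: x=[1.6875 5.7500 8.0625] v=[-2.6250 2.0000 1.1250]
Step 3: x=[0.9688 6.3125 8.7969] v=[-1.4375 1.1250 1.4688]
Step 4: x=[1.3438 6.1602 9.6602] v=[0.7500 -0.3047 1.7266]
Max displacement = 2.0312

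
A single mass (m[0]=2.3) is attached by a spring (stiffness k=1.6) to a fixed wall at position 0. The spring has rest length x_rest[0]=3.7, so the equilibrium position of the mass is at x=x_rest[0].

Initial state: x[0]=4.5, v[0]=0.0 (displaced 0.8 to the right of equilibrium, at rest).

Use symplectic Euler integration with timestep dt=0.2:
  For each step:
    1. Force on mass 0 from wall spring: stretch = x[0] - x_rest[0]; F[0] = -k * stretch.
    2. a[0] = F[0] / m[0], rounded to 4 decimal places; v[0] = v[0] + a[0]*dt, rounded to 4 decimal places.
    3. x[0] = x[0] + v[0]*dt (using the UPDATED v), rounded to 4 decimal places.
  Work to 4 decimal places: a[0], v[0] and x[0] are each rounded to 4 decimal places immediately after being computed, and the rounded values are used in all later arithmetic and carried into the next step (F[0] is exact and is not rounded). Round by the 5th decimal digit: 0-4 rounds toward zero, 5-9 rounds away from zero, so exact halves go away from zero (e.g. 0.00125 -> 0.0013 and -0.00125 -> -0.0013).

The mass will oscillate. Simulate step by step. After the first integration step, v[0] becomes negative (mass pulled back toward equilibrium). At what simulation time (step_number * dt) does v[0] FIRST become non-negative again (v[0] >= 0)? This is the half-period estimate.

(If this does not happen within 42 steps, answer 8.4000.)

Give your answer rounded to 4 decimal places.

Answer: 3.8000

Derivation:
Step 0: x=[4.5000] v=[0.0000]
Step 1: x=[4.4777] v=[-0.1113]
Step 2: x=[4.4338] v=[-0.2195]
Step 3: x=[4.3695] v=[-0.3216]
Step 4: x=[4.2866] v=[-0.4147]
Step 5: x=[4.1873] v=[-0.4963]
Step 6: x=[4.0745] v=[-0.5641]
Step 7: x=[3.9513] v=[-0.6162]
Step 8: x=[3.8211] v=[-0.6512]
Step 9: x=[3.6875] v=[-0.6680]
Step 10: x=[3.5542] v=[-0.6663]
Step 11: x=[3.4250] v=[-0.6460]
Step 12: x=[3.3035] v=[-0.6077]
Step 13: x=[3.1930] v=[-0.5525]
Step 14: x=[3.0966] v=[-0.4820]
Step 15: x=[3.0170] v=[-0.3980]
Step 16: x=[2.9564] v=[-0.3030]
Step 17: x=[2.9165] v=[-0.1995]
Step 18: x=[2.8984] v=[-0.0905]
Step 19: x=[2.9026] v=[0.0210]
First v>=0 after going negative at step 19, time=3.8000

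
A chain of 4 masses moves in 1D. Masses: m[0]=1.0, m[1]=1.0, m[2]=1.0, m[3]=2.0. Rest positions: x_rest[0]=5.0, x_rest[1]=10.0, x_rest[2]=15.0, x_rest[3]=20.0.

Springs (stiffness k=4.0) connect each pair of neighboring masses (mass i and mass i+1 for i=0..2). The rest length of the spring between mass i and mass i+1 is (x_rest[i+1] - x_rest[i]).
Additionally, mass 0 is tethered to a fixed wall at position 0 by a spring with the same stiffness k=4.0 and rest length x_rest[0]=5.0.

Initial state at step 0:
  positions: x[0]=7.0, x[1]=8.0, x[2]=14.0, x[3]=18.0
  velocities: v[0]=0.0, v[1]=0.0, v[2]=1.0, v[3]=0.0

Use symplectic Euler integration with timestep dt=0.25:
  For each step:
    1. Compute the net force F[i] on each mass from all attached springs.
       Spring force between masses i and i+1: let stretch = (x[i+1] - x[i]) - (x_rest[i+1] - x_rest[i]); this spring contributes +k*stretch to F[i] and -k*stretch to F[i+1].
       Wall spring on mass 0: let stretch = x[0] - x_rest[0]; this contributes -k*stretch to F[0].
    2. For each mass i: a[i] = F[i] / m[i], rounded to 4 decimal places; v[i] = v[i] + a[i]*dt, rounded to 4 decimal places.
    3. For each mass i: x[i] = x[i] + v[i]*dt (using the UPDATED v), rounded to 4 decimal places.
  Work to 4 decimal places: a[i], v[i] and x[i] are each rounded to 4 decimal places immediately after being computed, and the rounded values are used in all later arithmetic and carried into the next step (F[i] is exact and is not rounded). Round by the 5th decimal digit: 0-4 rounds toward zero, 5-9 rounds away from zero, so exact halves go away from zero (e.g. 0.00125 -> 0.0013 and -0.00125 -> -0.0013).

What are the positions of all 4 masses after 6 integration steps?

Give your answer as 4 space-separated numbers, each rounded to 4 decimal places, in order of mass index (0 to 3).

Answer: 5.7166 7.3040 15.1522 19.5813

Derivation:
Step 0: x=[7.0000 8.0000 14.0000 18.0000] v=[0.0000 0.0000 1.0000 0.0000]
Step 1: x=[5.5000 9.2500 13.7500 18.1250] v=[-6.0000 5.0000 -1.0000 0.5000]
Step 2: x=[3.5625 10.6875 13.4688 18.3281] v=[-7.7500 5.7500 -1.1250 0.8125]
Step 3: x=[2.5156 11.0391 13.7071 18.5488] v=[-4.1875 1.4063 0.9530 0.8829]
Step 4: x=[2.9707 9.9268 14.4888 18.7893] v=[1.8204 -4.4492 3.1267 0.9621]
Step 5: x=[4.4222 8.2160 15.2051 19.1173] v=[5.8058 -6.8433 2.8652 1.3119]
Step 6: x=[5.7166 7.3040 15.1522 19.5813] v=[5.1774 -3.6480 -0.2117 1.8558]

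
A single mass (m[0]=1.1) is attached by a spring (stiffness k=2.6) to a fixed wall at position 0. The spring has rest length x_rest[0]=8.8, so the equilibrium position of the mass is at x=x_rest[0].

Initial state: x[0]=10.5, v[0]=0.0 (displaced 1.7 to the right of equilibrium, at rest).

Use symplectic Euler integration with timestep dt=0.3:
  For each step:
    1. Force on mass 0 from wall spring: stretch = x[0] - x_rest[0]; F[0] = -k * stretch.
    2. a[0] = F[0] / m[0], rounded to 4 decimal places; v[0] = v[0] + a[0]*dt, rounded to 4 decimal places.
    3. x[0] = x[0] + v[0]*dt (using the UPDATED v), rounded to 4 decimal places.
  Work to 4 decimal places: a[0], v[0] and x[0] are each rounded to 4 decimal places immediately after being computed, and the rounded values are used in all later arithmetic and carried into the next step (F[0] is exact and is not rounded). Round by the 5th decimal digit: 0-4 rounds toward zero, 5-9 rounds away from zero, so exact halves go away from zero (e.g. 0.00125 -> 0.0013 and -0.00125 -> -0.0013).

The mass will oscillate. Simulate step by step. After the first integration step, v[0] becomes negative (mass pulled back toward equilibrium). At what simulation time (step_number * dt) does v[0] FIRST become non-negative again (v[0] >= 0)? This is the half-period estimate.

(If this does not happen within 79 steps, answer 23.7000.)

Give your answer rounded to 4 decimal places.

Answer: 2.1000

Derivation:
Step 0: x=[10.5000] v=[0.0000]
Step 1: x=[10.1384] v=[-1.2055]
Step 2: x=[9.4920] v=[-2.1546]
Step 3: x=[8.6984] v=[-2.6453]
Step 4: x=[7.9264] v=[-2.5733]
Step 5: x=[7.3403] v=[-1.9538]
Step 6: x=[7.0647] v=[-0.9187]
Step 7: x=[7.1582] v=[0.3118]
First v>=0 after going negative at step 7, time=2.1000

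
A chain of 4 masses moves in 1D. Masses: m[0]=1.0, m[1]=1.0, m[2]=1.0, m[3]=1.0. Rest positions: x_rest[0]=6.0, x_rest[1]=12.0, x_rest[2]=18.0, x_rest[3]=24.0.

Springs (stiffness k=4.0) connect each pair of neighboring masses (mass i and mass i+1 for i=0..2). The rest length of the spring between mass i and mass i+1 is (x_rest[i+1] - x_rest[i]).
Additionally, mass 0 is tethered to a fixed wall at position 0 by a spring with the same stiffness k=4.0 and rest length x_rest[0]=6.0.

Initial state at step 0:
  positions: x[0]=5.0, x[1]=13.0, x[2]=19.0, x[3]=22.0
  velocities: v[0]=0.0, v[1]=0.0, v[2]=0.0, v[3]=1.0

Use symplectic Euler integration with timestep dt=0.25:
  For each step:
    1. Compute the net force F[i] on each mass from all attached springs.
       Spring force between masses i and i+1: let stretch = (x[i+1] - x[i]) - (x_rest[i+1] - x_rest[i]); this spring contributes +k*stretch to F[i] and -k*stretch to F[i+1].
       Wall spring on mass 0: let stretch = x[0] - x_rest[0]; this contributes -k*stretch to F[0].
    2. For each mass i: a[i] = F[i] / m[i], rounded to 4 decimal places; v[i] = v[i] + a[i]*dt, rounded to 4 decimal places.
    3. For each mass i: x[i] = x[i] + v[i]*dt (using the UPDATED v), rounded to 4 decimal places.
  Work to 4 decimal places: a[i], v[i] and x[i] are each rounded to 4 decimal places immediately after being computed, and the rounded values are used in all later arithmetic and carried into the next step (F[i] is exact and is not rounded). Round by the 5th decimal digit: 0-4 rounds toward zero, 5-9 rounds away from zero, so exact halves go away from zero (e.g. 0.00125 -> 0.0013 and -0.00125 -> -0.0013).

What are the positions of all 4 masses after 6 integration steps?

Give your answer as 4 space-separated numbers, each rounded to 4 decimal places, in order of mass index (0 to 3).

Answer: 4.6839 11.8291 18.9717 24.6137

Derivation:
Step 0: x=[5.0000 13.0000 19.0000 22.0000] v=[0.0000 0.0000 0.0000 1.0000]
Step 1: x=[5.7500 12.5000 18.2500 23.0000] v=[3.0000 -2.0000 -3.0000 4.0000]
Step 2: x=[6.7500 11.7500 17.2500 24.3125] v=[4.0000 -3.0000 -4.0000 5.2500]
Step 3: x=[7.3125 11.1250 16.6406 25.3594] v=[2.2500 -2.5000 -2.4375 4.1875]
Step 4: x=[7.0000 10.9258 16.8320 25.7266] v=[-1.2500 -0.7969 0.7657 1.4687]
Step 5: x=[5.9190 11.2217 17.7705 25.3701] v=[-4.3242 1.1835 3.7541 -1.4259]
Step 6: x=[4.6839 11.8291 18.9717 24.6137] v=[-4.9405 2.4296 4.8049 -3.0255]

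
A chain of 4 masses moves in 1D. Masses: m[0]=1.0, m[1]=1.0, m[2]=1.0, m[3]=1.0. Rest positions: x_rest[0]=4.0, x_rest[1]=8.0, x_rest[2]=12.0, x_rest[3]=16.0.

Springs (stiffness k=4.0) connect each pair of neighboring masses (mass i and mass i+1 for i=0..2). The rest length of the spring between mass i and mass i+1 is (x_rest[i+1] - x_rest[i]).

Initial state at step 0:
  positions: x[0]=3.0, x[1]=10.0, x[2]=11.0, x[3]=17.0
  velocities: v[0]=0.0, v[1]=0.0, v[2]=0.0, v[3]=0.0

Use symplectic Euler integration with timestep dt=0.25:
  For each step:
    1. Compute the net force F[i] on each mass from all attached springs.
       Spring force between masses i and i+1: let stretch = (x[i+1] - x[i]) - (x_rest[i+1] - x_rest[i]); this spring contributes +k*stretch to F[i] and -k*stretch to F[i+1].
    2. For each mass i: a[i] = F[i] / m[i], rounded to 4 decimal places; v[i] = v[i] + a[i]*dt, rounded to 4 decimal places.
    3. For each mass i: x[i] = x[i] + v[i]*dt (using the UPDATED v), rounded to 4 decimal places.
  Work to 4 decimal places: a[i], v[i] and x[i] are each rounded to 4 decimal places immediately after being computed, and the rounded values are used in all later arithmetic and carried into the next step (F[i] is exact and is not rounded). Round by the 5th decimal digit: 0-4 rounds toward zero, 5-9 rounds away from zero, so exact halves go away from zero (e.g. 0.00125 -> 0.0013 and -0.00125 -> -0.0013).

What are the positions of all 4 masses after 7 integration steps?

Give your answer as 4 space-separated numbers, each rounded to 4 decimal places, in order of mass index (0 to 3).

Answer: 3.9324 9.6727 11.1751 16.2200

Derivation:
Step 0: x=[3.0000 10.0000 11.0000 17.0000] v=[0.0000 0.0000 0.0000 0.0000]
Step 1: x=[3.7500 8.5000 12.2500 16.5000] v=[3.0000 -6.0000 5.0000 -2.0000]
Step 2: x=[4.6875 6.7500 13.6250 15.9375] v=[3.7500 -7.0000 5.5000 -2.2500]
Step 3: x=[5.1406 6.2031 13.8594 15.7969] v=[1.8125 -2.1875 0.9375 -0.5625]
Step 4: x=[4.8594 7.3047 12.6641 16.1719] v=[-1.1250 4.4063 -4.7813 1.5000]
Step 5: x=[4.1895 9.1348 11.0059 16.6700] v=[-2.6797 7.3204 -6.6329 1.9922]
Step 6: x=[3.7559 10.1964 10.2959 16.7520] v=[-1.7344 4.2462 -2.8399 0.3281]
Step 7: x=[3.9324 9.6727 11.1751 16.2200] v=[0.7061 -2.0948 3.5167 -2.1280]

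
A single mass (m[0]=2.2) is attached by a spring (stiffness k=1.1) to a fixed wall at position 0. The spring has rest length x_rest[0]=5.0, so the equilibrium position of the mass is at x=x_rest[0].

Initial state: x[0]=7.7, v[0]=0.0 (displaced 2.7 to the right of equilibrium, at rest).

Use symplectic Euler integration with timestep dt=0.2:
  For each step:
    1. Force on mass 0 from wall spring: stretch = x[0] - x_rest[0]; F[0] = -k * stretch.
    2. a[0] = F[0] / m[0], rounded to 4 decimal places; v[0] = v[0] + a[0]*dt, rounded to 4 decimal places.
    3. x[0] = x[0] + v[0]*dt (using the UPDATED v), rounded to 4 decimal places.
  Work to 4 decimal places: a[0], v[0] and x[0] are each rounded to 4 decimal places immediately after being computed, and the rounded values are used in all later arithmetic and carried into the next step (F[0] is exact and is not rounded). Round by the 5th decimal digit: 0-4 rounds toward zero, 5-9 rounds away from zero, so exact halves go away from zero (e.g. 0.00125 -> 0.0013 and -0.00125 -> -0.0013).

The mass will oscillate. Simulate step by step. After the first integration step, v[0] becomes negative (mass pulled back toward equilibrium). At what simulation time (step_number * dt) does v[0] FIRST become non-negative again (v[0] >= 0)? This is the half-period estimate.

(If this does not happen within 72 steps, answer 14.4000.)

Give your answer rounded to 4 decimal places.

Answer: 4.6000

Derivation:
Step 0: x=[7.7000] v=[0.0000]
Step 1: x=[7.6460] v=[-0.2700]
Step 2: x=[7.5391] v=[-0.5346]
Step 3: x=[7.3814] v=[-0.7885]
Step 4: x=[7.1761] v=[-1.0266]
Step 5: x=[6.9273] v=[-1.2442]
Step 6: x=[6.6399] v=[-1.4369]
Step 7: x=[6.3197] v=[-1.6009]
Step 8: x=[5.9731] v=[-1.7329]
Step 9: x=[5.6071] v=[-1.8302]
Step 10: x=[5.2289] v=[-1.8909]
Step 11: x=[4.8461] v=[-1.9138]
Step 12: x=[4.4664] v=[-1.8984]
Step 13: x=[4.0974] v=[-1.8450]
Step 14: x=[3.7465] v=[-1.7547]
Step 15: x=[3.4206] v=[-1.6293]
Step 16: x=[3.1263] v=[-1.4714]
Step 17: x=[2.8695] v=[-1.2840]
Step 18: x=[2.6553] v=[-1.0709]
Step 19: x=[2.4880] v=[-0.8364]
Step 20: x=[2.3710] v=[-0.5852]
Step 21: x=[2.3065] v=[-0.3223]
Step 22: x=[2.2959] v=[-0.0529]
Step 23: x=[2.3394] v=[0.2175]
First v>=0 after going negative at step 23, time=4.6000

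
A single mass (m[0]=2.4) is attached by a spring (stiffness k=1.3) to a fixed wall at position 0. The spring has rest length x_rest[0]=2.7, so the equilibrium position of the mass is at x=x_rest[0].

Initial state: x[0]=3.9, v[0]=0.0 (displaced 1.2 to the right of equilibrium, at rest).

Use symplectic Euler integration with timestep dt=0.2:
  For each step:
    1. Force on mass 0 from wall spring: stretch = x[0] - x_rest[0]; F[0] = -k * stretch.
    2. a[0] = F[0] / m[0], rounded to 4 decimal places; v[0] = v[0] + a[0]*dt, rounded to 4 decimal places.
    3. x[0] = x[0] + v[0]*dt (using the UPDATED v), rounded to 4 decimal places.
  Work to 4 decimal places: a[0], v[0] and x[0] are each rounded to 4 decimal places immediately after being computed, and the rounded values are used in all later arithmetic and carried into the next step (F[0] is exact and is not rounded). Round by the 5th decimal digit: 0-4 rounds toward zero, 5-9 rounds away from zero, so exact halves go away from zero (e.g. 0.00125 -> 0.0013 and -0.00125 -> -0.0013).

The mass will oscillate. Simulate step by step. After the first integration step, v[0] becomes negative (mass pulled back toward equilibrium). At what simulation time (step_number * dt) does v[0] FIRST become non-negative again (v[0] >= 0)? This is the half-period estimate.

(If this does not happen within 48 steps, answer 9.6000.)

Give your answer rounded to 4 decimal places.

Answer: 4.4000

Derivation:
Step 0: x=[3.9000] v=[0.0000]
Step 1: x=[3.8740] v=[-0.1300]
Step 2: x=[3.8226] v=[-0.2572]
Step 3: x=[3.7468] v=[-0.3788]
Step 4: x=[3.6484] v=[-0.4922]
Step 5: x=[3.5294] v=[-0.5949]
Step 6: x=[3.3924] v=[-0.6848]
Step 7: x=[3.2404] v=[-0.7598]
Step 8: x=[3.0767] v=[-0.8183]
Step 9: x=[2.9049] v=[-0.8591]
Step 10: x=[2.7286] v=[-0.8813]
Step 11: x=[2.5517] v=[-0.8844]
Step 12: x=[2.3780] v=[-0.8683]
Step 13: x=[2.2113] v=[-0.8334]
Step 14: x=[2.0552] v=[-0.7805]
Step 15: x=[1.9131] v=[-0.7106]
Step 16: x=[1.7880] v=[-0.6254]
Step 17: x=[1.6827] v=[-0.5266]
Step 18: x=[1.5994] v=[-0.4164]
Step 19: x=[1.5400] v=[-0.2972]
Step 20: x=[1.5057] v=[-0.1715]
Step 21: x=[1.4973] v=[-0.0421]
Step 22: x=[1.5149] v=[0.0882]
First v>=0 after going negative at step 22, time=4.4000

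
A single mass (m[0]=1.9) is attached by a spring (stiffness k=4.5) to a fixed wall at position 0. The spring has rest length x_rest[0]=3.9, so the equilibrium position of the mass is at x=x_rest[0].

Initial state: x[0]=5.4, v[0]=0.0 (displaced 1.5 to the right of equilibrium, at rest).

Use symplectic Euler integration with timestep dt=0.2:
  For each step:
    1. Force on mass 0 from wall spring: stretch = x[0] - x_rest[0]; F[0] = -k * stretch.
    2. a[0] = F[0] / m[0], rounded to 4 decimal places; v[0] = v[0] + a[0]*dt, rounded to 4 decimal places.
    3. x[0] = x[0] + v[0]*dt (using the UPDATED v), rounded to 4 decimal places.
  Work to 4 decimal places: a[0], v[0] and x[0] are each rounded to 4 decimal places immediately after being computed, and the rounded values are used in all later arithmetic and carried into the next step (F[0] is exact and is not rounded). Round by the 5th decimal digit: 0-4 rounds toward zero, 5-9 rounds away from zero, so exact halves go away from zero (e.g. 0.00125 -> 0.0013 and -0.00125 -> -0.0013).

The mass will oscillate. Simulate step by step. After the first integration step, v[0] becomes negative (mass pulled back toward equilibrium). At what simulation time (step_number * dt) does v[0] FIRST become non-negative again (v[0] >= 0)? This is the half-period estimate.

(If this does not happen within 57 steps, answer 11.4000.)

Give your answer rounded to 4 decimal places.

Answer: 2.2000

Derivation:
Step 0: x=[5.4000] v=[0.0000]
Step 1: x=[5.2579] v=[-0.7105]
Step 2: x=[4.9872] v=[-1.3537]
Step 3: x=[4.6135] v=[-1.8687]
Step 4: x=[4.1722] v=[-2.2067]
Step 5: x=[3.7051] v=[-2.3356]
Step 6: x=[3.2564] v=[-2.2433]
Step 7: x=[2.8687] v=[-1.9384]
Step 8: x=[2.5787] v=[-1.4499]
Step 9: x=[2.4139] v=[-0.8240]
Step 10: x=[2.3899] v=[-0.1201]
Step 11: x=[2.5089] v=[0.5952]
First v>=0 after going negative at step 11, time=2.2000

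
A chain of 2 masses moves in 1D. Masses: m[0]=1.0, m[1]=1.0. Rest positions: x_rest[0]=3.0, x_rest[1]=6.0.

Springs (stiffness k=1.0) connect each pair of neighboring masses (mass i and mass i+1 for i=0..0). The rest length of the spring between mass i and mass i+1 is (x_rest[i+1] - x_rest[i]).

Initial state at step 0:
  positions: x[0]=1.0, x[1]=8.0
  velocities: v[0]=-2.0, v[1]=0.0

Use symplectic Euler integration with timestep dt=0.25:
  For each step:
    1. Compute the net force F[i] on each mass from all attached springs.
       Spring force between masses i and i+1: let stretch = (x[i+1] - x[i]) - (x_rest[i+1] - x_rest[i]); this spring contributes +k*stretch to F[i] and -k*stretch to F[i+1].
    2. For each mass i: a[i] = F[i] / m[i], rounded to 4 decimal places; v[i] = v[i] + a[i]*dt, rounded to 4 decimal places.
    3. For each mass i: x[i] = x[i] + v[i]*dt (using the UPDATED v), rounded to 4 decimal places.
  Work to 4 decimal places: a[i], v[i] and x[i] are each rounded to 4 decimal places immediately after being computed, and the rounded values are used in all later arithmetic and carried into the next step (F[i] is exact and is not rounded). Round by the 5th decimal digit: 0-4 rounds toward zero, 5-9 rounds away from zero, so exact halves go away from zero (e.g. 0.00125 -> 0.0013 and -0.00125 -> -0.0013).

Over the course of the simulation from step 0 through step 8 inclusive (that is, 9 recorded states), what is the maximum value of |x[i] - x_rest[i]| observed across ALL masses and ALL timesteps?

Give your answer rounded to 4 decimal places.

Step 0: x=[1.0000 8.0000] v=[-2.0000 0.0000]
Step 1: x=[0.7500 7.7500] v=[-1.0000 -1.0000]
Step 2: x=[0.7500 7.2500] v=[0.0000 -2.0000]
Step 3: x=[0.9688 6.5313] v=[0.8750 -2.8750]
Step 4: x=[1.3477 5.6524] v=[1.5156 -3.5156]
Step 5: x=[1.8082 4.6920] v=[1.8418 -3.8418]
Step 6: x=[2.2614 3.7388] v=[1.8128 -3.8128]
Step 7: x=[2.6195 2.8808] v=[1.4322 -3.4322]
Step 8: x=[2.8064 2.1939] v=[0.7475 -2.7475]
Max displacement = 3.8061

Answer: 3.8061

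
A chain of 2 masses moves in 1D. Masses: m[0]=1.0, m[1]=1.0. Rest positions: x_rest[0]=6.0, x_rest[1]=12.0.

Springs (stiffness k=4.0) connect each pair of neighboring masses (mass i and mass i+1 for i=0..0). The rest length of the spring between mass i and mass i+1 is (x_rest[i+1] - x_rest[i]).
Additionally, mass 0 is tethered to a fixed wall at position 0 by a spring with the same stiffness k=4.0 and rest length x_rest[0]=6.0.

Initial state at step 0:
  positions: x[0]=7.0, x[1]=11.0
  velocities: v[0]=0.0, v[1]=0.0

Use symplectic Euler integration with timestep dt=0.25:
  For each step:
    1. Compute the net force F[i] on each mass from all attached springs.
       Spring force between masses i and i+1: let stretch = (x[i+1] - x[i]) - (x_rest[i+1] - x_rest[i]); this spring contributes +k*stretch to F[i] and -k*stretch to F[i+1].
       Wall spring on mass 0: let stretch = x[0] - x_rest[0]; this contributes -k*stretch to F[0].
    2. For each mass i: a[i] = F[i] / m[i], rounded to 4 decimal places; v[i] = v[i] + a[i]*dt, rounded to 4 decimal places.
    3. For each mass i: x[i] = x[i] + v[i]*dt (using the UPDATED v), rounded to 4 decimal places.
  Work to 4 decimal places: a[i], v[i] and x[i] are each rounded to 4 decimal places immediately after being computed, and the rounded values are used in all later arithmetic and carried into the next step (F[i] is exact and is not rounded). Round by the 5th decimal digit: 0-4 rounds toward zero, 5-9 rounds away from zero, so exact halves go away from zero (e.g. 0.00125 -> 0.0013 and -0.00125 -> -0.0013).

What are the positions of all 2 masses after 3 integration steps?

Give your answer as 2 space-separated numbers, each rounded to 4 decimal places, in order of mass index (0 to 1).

Step 0: x=[7.0000 11.0000] v=[0.0000 0.0000]
Step 1: x=[6.2500 11.5000] v=[-3.0000 2.0000]
Step 2: x=[5.2500 12.1875] v=[-4.0000 2.7500]
Step 3: x=[4.6719 12.6406] v=[-2.3125 1.8125]

Answer: 4.6719 12.6406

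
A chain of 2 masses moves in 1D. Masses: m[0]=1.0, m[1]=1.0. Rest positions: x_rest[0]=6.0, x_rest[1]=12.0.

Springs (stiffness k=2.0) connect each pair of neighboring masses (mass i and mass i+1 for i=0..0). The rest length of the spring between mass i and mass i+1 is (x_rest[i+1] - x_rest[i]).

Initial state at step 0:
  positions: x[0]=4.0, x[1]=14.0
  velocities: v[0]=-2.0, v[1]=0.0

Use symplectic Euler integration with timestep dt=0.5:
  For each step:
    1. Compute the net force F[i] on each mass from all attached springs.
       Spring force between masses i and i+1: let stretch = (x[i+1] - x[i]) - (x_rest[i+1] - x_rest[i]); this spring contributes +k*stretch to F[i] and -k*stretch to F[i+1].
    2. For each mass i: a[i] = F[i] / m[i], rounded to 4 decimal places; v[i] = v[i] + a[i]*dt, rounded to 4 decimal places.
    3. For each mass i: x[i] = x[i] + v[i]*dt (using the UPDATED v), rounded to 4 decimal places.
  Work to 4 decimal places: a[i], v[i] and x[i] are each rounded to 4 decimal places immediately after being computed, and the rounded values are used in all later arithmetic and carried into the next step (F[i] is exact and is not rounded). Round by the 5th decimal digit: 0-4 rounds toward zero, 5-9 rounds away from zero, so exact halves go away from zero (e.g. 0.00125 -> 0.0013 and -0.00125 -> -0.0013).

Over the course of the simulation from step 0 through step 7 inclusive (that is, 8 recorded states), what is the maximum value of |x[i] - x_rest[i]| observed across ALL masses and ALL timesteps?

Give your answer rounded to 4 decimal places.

Step 0: x=[4.0000 14.0000] v=[-2.0000 0.0000]
Step 1: x=[5.0000 12.0000] v=[2.0000 -4.0000]
Step 2: x=[6.5000 9.5000] v=[3.0000 -5.0000]
Step 3: x=[6.5000 8.5000] v=[0.0000 -2.0000]
Step 4: x=[4.5000 9.5000] v=[-4.0000 2.0000]
Step 5: x=[2.0000 11.0000] v=[-5.0000 3.0000]
Step 6: x=[1.0000 11.0000] v=[-2.0000 0.0000]
Step 7: x=[2.0000 9.0000] v=[2.0000 -4.0000]
Max displacement = 5.0000

Answer: 5.0000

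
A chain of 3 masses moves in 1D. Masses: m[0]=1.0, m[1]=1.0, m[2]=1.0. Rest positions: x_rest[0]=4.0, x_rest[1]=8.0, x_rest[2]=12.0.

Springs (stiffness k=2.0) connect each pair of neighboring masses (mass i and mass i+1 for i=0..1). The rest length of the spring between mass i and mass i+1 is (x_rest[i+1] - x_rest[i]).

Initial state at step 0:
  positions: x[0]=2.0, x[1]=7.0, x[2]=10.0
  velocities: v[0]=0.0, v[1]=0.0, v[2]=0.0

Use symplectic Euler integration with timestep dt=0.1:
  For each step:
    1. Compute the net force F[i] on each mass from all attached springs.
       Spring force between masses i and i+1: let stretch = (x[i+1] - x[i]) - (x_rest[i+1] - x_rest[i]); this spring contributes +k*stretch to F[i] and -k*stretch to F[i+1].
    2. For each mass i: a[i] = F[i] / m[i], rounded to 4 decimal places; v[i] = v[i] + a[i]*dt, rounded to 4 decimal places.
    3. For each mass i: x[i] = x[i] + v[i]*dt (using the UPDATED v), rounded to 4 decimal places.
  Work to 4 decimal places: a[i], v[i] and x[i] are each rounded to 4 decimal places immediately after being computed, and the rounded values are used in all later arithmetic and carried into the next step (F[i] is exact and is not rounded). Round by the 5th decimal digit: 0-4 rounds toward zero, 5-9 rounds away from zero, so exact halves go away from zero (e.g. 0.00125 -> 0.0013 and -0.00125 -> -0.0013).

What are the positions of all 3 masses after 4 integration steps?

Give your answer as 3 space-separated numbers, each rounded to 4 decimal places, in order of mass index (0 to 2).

Answer: 2.1825 6.6351 10.1825

Derivation:
Step 0: x=[2.0000 7.0000 10.0000] v=[0.0000 0.0000 0.0000]
Step 1: x=[2.0200 6.9600 10.0200] v=[0.2000 -0.4000 0.2000]
Step 2: x=[2.0588 6.8824 10.0588] v=[0.3880 -0.7760 0.3880]
Step 3: x=[2.1141 6.7719 10.1141] v=[0.5527 -1.1054 0.5527]
Step 4: x=[2.1825 6.6351 10.1825] v=[0.6843 -1.3685 0.6843]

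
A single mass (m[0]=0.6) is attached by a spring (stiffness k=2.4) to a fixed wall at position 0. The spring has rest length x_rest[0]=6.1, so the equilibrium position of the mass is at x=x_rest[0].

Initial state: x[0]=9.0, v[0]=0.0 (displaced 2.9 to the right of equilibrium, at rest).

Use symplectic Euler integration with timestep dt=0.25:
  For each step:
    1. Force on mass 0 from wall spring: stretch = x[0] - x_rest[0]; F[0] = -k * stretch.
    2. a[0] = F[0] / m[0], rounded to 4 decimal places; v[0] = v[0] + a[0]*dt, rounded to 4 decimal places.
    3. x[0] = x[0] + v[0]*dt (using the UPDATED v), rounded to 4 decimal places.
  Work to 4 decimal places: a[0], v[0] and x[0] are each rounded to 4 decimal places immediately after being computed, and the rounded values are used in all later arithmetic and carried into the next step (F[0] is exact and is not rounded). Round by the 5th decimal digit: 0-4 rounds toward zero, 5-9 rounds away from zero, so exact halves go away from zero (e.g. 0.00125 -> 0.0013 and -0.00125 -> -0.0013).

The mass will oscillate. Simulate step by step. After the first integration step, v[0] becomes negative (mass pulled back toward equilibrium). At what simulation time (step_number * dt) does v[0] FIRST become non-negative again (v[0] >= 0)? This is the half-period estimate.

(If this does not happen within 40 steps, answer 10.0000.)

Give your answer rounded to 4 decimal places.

Step 0: x=[9.0000] v=[0.0000]
Step 1: x=[8.2750] v=[-2.9000]
Step 2: x=[7.0063] v=[-5.0750]
Step 3: x=[5.5110] v=[-5.9813]
Step 4: x=[4.1629] v=[-5.3923]
Step 5: x=[3.2991] v=[-3.4552]
Step 6: x=[3.1355] v=[-0.6543]
Step 7: x=[3.7131] v=[2.3102]
First v>=0 after going negative at step 7, time=1.7500

Answer: 1.7500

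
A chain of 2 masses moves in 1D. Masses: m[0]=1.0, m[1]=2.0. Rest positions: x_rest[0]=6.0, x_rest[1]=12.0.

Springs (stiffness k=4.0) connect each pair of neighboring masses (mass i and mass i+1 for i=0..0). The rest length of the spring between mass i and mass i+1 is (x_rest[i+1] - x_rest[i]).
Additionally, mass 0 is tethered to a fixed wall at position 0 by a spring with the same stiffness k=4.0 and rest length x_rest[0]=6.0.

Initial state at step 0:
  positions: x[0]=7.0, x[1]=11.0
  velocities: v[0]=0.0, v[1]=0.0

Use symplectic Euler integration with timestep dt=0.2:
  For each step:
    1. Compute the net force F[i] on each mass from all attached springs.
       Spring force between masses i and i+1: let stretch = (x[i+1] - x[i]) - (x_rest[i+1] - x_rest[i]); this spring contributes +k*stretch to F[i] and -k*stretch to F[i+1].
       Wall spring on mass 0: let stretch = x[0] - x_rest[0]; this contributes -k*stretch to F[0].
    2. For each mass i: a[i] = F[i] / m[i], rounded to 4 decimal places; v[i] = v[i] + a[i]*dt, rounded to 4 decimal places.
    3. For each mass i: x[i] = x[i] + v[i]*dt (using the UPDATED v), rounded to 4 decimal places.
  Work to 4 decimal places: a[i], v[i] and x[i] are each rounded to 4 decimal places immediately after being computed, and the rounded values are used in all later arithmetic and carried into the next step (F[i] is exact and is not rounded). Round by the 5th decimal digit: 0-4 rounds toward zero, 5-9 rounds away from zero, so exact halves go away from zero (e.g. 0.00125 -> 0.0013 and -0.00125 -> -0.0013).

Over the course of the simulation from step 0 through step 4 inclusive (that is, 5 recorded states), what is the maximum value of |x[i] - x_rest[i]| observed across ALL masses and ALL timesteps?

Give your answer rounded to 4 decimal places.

Answer: 1.5468

Derivation:
Step 0: x=[7.0000 11.0000] v=[0.0000 0.0000]
Step 1: x=[6.5200 11.1600] v=[-2.4000 0.8000]
Step 2: x=[5.7392 11.4288] v=[-3.9040 1.3440]
Step 3: x=[4.9505 11.7224] v=[-3.9437 1.4682]
Step 4: x=[4.4532 11.9543] v=[-2.4866 1.1594]
Max displacement = 1.5468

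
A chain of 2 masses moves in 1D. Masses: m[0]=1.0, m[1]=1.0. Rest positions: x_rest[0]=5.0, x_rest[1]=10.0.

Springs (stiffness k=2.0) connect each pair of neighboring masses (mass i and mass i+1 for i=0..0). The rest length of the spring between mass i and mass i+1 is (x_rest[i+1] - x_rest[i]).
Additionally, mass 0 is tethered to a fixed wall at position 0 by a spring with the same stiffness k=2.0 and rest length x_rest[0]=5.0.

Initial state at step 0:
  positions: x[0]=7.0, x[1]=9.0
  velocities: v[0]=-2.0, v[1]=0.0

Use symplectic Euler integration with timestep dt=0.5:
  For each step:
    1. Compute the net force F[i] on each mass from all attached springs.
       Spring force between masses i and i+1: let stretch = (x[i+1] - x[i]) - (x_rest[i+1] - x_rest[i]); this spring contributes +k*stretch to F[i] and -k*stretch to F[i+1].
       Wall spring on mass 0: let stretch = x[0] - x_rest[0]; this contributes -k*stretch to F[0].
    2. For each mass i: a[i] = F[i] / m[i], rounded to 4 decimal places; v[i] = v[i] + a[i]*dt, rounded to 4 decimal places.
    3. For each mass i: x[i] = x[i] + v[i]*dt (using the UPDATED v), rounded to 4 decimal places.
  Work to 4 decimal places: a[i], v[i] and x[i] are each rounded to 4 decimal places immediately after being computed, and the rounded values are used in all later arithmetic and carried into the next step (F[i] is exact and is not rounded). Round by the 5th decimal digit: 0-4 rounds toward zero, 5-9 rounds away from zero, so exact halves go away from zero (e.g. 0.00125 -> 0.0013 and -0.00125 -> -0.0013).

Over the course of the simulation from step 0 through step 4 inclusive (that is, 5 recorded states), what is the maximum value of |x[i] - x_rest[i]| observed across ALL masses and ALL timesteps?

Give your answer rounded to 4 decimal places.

Step 0: x=[7.0000 9.0000] v=[-2.0000 0.0000]
Step 1: x=[3.5000 10.5000] v=[-7.0000 3.0000]
Step 2: x=[1.7500 11.0000] v=[-3.5000 1.0000]
Step 3: x=[3.7500 9.3750] v=[4.0000 -3.2500]
Step 4: x=[6.6875 7.4375] v=[5.8750 -3.8750]
Max displacement = 3.2500

Answer: 3.2500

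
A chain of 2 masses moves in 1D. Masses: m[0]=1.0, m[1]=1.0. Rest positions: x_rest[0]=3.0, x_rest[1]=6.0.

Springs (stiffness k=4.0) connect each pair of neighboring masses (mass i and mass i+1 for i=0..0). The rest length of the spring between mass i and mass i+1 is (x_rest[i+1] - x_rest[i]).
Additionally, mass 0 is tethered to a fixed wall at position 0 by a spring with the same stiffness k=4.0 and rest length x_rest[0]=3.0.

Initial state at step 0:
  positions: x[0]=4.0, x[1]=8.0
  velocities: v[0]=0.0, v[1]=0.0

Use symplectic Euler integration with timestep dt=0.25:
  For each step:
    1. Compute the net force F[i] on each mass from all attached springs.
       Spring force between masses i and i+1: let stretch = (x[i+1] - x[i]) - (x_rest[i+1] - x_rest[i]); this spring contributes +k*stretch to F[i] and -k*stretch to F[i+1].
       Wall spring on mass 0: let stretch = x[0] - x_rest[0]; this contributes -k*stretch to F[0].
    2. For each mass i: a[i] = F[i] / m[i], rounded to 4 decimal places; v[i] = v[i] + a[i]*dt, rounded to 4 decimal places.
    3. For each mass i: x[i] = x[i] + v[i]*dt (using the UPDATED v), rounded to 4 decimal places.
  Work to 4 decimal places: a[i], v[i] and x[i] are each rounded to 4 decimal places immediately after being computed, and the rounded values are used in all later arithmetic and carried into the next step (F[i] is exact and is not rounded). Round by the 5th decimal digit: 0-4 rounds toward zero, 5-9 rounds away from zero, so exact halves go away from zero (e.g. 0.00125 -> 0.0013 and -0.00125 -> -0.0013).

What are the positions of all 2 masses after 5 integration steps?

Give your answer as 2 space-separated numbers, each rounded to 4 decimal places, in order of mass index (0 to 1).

Answer: 2.8643 5.7256

Derivation:
Step 0: x=[4.0000 8.0000] v=[0.0000 0.0000]
Step 1: x=[4.0000 7.7500] v=[0.0000 -1.0000]
Step 2: x=[3.9375 7.3125] v=[-0.2500 -1.7500]
Step 3: x=[3.7344 6.7813] v=[-0.8125 -2.1250]
Step 4: x=[3.3594 6.2383] v=[-1.5000 -2.1719]
Step 5: x=[2.8643 5.7256] v=[-1.9805 -2.0508]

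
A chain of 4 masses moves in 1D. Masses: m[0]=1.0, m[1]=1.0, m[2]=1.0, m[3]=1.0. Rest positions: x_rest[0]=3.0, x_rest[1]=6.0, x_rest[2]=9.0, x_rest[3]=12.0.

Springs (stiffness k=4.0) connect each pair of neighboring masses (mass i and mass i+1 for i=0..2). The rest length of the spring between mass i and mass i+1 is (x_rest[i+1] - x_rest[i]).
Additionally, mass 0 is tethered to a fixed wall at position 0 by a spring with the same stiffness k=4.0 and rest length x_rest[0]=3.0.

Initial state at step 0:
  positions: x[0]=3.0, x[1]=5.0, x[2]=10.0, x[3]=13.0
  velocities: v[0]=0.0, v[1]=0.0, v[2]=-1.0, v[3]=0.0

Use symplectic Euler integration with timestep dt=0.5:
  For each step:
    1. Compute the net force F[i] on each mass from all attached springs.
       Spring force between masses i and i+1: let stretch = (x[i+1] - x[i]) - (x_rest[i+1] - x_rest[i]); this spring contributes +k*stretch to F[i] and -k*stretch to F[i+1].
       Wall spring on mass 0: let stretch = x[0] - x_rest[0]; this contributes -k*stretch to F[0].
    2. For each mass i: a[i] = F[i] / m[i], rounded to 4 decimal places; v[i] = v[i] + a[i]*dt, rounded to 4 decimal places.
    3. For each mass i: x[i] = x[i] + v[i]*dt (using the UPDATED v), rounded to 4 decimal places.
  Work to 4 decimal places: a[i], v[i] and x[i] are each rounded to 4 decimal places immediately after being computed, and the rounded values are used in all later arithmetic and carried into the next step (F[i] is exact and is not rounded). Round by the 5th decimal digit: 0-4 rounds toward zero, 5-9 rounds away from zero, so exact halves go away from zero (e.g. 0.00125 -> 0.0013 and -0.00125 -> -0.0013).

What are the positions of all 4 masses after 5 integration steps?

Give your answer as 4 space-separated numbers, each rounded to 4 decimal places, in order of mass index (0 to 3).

Step 0: x=[3.0000 5.0000 10.0000 13.0000] v=[0.0000 0.0000 -1.0000 0.0000]
Step 1: x=[2.0000 8.0000 7.5000 13.0000] v=[-2.0000 6.0000 -5.0000 0.0000]
Step 2: x=[5.0000 4.5000 11.0000 10.5000] v=[6.0000 -7.0000 7.0000 -5.0000]
Step 3: x=[2.5000 8.0000 7.5000 11.5000] v=[-5.0000 7.0000 -7.0000 2.0000]
Step 4: x=[3.0000 5.5000 8.5000 11.5000] v=[1.0000 -5.0000 2.0000 0.0000]
Step 5: x=[3.0000 3.5000 9.5000 11.5000] v=[0.0000 -4.0000 2.0000 0.0000]

Answer: 3.0000 3.5000 9.5000 11.5000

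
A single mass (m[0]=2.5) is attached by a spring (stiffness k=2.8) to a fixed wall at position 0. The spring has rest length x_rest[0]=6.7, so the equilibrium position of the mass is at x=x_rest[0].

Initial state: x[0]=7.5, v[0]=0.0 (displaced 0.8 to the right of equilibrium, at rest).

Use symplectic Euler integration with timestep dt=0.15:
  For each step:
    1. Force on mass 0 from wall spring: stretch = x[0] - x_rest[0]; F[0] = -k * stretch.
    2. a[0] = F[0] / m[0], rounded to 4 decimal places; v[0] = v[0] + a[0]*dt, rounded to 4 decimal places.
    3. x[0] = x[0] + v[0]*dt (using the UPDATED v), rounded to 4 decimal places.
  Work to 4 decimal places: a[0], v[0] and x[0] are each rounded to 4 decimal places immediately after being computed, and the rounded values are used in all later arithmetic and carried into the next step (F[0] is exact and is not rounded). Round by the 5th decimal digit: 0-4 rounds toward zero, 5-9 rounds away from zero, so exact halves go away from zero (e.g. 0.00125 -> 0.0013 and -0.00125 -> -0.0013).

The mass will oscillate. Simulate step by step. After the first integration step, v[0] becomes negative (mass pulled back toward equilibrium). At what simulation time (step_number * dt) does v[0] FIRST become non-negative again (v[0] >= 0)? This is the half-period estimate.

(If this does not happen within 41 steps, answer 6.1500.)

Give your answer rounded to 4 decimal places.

Answer: 3.0000

Derivation:
Step 0: x=[7.5000] v=[0.0000]
Step 1: x=[7.4798] v=[-0.1344]
Step 2: x=[7.4400] v=[-0.2654]
Step 3: x=[7.3815] v=[-0.3897]
Step 4: x=[7.3059] v=[-0.5042]
Step 5: x=[7.2150] v=[-0.6060]
Step 6: x=[7.1111] v=[-0.6925]
Step 7: x=[6.9969] v=[-0.7616]
Step 8: x=[6.8752] v=[-0.8115]
Step 9: x=[6.7491] v=[-0.8409]
Step 10: x=[6.6217] v=[-0.8492]
Step 11: x=[6.4963] v=[-0.8360]
Step 12: x=[6.3760] v=[-0.8018]
Step 13: x=[6.2639] v=[-0.7474]
Step 14: x=[6.1628] v=[-0.6741]
Step 15: x=[6.0752] v=[-0.5838]
Step 16: x=[6.0034] v=[-0.4788]
Step 17: x=[5.9491] v=[-0.3618]
Step 18: x=[5.9137] v=[-0.2357]
Step 19: x=[5.8982] v=[-0.1036]
Step 20: x=[5.9029] v=[0.0311]
First v>=0 after going negative at step 20, time=3.0000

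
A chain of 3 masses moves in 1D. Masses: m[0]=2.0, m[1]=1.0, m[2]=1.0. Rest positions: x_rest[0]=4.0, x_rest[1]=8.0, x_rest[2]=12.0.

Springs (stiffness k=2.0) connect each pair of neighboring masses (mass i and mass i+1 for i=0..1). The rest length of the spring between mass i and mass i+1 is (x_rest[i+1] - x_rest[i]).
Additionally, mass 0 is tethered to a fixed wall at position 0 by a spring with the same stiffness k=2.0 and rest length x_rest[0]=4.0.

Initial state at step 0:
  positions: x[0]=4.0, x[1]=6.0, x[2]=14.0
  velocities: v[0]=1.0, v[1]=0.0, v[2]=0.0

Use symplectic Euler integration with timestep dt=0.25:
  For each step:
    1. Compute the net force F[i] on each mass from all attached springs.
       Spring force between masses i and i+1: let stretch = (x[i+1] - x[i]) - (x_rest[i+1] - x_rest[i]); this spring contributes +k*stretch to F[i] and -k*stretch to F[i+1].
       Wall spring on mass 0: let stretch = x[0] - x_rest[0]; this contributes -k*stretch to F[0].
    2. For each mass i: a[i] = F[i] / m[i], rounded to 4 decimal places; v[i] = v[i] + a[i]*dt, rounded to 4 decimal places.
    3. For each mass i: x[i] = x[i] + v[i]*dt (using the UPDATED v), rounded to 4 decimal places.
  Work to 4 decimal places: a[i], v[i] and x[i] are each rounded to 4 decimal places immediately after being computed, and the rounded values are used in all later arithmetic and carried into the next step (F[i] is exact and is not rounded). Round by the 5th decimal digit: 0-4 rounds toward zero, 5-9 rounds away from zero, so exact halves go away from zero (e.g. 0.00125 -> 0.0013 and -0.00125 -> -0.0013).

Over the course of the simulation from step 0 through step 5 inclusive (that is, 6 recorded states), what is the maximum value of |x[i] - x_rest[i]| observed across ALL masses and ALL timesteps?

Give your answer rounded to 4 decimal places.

Answer: 2.7029

Derivation:
Step 0: x=[4.0000 6.0000 14.0000] v=[1.0000 0.0000 0.0000]
Step 1: x=[4.1250 6.7500 13.5000] v=[0.5000 3.0000 -2.0000]
Step 2: x=[4.1563 8.0156 12.6563] v=[0.1250 5.0625 -3.3750]
Step 3: x=[4.1690 9.3789 11.7325] v=[0.0508 5.4532 -3.6954]
Step 4: x=[4.2468 10.3852 11.0145] v=[0.3110 4.0251 -2.8722]
Step 5: x=[4.4428 10.7029 10.7178] v=[0.7839 1.2706 -1.1869]
Max displacement = 2.7029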